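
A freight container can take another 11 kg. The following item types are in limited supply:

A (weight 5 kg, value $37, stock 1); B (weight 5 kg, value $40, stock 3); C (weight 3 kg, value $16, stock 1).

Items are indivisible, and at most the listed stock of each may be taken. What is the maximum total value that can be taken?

Top feasible selections:
- 2×B: weight 10, value 80
- 1×A + 1×B: weight 10, value 77
- 1×B + 1×C: weight 8, value 56
- 1×A + 1×C: weight 8, value 53
Best: $80.

$80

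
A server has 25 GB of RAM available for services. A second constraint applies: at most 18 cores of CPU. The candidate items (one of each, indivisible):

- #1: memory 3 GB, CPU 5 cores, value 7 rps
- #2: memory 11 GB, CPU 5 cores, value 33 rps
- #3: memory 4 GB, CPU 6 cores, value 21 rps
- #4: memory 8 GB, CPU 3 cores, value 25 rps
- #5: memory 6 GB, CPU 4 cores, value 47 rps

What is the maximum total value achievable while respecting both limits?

105 rps

Feasible sets respecting both limits:
- #2+#4+#5: memory 25, CPU 12, value 105
- #2+#3+#5: memory 21, CPU 15, value 101
- #1+#3+#4+#5: memory 21, CPU 18, value 100
- #3+#4+#5: memory 18, CPU 13, value 93
Best: 105 rps.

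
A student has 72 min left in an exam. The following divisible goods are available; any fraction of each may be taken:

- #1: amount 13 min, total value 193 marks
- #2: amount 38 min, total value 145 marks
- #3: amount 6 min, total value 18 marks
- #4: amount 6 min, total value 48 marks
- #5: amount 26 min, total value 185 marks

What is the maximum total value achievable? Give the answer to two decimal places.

529.03

Take in order of value per unit:
- #1 (193/13 per unit): all 13 → value 193, running total 193.00
- #4 (48/6 per unit): all 6 → value 48, running total 241.00
- #5 (185/26 per unit): all 26 → value 185, running total 426.00
- #2 (145/38 per unit): 27 of 38 → value 27×145/38 = 103.0263, running total 529.03
Total 529.03.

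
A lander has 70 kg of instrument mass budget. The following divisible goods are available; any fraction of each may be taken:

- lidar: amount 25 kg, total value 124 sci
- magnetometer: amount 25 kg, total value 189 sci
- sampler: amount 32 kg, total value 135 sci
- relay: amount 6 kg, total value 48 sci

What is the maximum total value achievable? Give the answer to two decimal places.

420.06

Take in order of value per unit:
- relay (48/6 per unit): all 6 → value 48, running total 48.00
- magnetometer (189/25 per unit): all 25 → value 189, running total 237.00
- lidar (124/25 per unit): all 25 → value 124, running total 361.00
- sampler (135/32 per unit): 14 of 32 → value 14×135/32 = 59.0625, running total 420.06
Total 420.06.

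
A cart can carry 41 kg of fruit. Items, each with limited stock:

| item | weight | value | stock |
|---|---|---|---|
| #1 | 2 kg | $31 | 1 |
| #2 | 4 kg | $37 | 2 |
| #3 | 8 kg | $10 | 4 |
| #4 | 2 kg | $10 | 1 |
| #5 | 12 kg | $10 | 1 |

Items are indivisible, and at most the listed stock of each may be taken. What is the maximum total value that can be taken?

Best selections within weight 41 and stock limits:
- 1×#1 + 2×#2 + 3×#3 + 1×#4: weight 36, value 145
- 1×#1 + 2×#2 + 2×#3 + 1×#4 + 1×#5: weight 40, value 145
- 1×#1 + 2×#2 + 2×#3 + 1×#4: weight 28, value 135
Best: $145.

$145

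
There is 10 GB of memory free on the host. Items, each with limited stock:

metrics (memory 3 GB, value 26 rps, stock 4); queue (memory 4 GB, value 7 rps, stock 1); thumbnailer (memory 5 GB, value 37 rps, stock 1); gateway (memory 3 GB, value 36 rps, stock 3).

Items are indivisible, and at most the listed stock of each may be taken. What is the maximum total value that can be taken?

Best selections within memory 10 and stock limits:
- 3×gateway: memory 9, value 108
- 1×metrics + 2×gateway: memory 9, value 98
- 2×metrics + 1×gateway: memory 9, value 88
Best: 108 rps.

108 rps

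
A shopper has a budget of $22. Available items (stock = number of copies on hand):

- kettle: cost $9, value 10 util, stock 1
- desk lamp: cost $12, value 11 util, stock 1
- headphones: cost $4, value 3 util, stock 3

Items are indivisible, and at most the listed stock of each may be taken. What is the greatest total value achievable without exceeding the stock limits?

21 util

Top feasible selections:
- 1×kettle + 1×desk lamp: cost 21, value 21
- 1×kettle + 3×headphones: cost 21, value 19
- 1×desk lamp + 2×headphones: cost 20, value 17
Best: 21 util.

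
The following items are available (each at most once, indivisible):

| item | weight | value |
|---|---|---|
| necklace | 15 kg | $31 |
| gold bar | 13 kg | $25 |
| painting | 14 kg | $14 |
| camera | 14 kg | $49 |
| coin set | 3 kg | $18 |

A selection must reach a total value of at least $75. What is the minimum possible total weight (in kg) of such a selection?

29

Subsets with value ≥ 75, sorted by total weight:
- necklace+camera: weight 29, value 80
- gold bar+camera+coin set: weight 30, value 92
- painting+camera+coin set: weight 31, value 81
Minimum weight: 29 kg.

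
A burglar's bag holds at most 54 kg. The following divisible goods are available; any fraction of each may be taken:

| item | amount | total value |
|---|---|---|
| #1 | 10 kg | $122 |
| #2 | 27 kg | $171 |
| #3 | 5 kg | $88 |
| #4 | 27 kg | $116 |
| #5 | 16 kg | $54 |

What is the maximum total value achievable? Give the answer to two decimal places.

432.56

Take in order of value per unit:
- #3 (88/5 per unit): all 5 → value 88, running total 88.00
- #1 (122/10 per unit): all 10 → value 122, running total 210.00
- #2 (171/27 per unit): all 27 → value 171, running total 381.00
- #4 (116/27 per unit): 12 of 27 → value 12×116/27 = 51.5556, running total 432.56
Total 432.56.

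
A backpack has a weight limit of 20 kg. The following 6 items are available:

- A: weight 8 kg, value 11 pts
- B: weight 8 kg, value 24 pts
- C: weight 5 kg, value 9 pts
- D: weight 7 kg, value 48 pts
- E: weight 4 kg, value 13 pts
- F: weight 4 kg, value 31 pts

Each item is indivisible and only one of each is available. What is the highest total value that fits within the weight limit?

103 pts

Check high-value combinations within 20 kg:
- B+D+F: weight 8+7+4=19, value 24+48+31=103
- C+D+E+F: weight 5+7+4+4=20, value 9+48+13+31=101
- D+E+F: weight 7+4+4=15, value 48+13+31=92
- A+D+F: weight 8+7+4=19, value 11+48+31=90
- C+D+F: weight 5+7+4=16, value 9+48+31=88
Best: 103 pts.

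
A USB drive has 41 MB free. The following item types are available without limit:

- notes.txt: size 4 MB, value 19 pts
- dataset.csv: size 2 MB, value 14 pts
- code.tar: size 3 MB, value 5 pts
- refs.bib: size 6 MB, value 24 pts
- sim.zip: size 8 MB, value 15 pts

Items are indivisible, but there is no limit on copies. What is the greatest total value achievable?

Best value-per-unit is dataset.csv at 14/2, and filling with it alone uses size 20×2=40. No mix of the others beats 20×14 = 280.

280 pts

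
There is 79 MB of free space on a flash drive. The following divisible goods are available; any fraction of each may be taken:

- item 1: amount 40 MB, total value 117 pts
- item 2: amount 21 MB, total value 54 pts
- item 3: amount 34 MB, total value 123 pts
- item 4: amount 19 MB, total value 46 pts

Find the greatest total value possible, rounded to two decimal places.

Take in order of value per unit:
- item 3 (123/34 per unit): all 34 → value 123, running total 123.00
- item 1 (117/40 per unit): all 40 → value 117, running total 240.00
- item 2 (54/21 per unit): 5 of 21 → value 5×54/21 = 12.8571, running total 252.86
Total 252.86.

252.86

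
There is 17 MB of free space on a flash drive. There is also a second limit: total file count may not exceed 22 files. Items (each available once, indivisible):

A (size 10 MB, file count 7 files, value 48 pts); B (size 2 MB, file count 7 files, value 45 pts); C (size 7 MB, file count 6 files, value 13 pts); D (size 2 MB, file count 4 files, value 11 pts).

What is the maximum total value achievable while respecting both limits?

104 pts

Feasible sets respecting both limits:
- A+B+D: size 14, file count 18, value 104
- A+B: size 12, file count 14, value 93
- B+C+D: size 11, file count 17, value 69
- A+C: size 17, file count 13, value 61
Best: 104 pts.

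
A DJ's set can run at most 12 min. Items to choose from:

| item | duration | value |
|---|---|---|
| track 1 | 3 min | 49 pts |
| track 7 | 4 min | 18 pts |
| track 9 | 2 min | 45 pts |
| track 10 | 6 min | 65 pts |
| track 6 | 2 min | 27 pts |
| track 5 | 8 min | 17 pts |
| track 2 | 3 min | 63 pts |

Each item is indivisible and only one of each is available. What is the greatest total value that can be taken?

Check high-value combinations within 12 min:
- track 1+track 9+track 6+track 2: duration 3+2+2+3=10, value 49+45+27+63=184
- track 1+track 10+track 2: duration 3+6+3=12, value 49+65+63=177
- track 1+track 7+track 9+track 2: duration 3+4+2+3=12, value 49+18+45+63=175
- track 9+track 10+track 2: duration 2+6+3=11, value 45+65+63=173
Best: 184 pts.

184 pts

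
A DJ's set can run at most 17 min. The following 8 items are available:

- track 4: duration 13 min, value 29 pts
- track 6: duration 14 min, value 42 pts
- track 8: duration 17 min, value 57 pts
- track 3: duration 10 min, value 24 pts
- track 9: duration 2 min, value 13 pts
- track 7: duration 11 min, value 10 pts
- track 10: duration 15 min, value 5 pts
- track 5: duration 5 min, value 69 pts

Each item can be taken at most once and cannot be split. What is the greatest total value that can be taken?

This is a 0/1 knapsack; check combinations near the capacity.
- track 3+track 9+track 5: duration 10+2+5=17, value 24+13+69=106
- track 3+track 5: duration 10+5=15, value 24+69=93
- track 9+track 5: duration 2+5=7, value 13+69=82
Best: 106 pts.

106 pts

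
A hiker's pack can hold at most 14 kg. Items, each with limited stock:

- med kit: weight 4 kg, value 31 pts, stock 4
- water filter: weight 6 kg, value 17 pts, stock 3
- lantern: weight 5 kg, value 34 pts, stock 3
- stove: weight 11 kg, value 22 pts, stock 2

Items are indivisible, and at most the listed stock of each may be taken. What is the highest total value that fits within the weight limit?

99 pts

Top feasible selections:
- 1×med kit + 2×lantern: weight 14, value 99
- 2×med kit + 1×lantern: weight 13, value 96
Best: 99 pts.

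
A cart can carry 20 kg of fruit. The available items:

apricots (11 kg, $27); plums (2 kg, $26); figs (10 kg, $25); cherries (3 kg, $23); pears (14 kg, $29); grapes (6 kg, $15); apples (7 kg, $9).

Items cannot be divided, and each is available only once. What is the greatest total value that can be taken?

$78

Check high-value combinations within 20 kg:
- plums+cherries+pears: weight 2+3+14=19, value 26+23+29=78
- apricots+plums+cherries: weight 11+2+3=16, value 27+26+23=76
- plums+figs+cherries: weight 2+10+3=15, value 26+25+23=74
- plums+cherries+grapes+apples: weight 2+3+6+7=18, value 26+23+15+9=73
Best: $78.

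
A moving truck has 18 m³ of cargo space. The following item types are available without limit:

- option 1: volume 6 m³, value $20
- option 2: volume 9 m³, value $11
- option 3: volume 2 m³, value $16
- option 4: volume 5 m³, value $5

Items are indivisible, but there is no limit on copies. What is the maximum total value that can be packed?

$144

Best value-per-unit is option 3 at 16/2, and filling with it alone uses volume 9×2=18. No mix of the others beats 9×16 = 144.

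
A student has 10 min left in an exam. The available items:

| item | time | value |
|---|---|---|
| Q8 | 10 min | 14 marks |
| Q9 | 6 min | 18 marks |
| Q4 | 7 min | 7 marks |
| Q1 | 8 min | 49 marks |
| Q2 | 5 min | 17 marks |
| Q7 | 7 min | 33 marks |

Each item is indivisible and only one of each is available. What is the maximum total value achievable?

This is a 0/1 knapsack; check combinations near the capacity.
- Q1: time 8, value 49
- Q7: time 7, value 33
- Q9: time 6, value 18
- Q2: time 5, value 17
Best: 49 marks.

49 marks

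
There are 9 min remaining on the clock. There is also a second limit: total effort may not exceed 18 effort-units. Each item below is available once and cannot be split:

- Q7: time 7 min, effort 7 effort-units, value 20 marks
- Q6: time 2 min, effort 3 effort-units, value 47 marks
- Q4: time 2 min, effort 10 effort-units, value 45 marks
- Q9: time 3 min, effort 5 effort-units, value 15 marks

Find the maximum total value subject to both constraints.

Feasible sets respecting both limits:
- Q6+Q4+Q9: time 7, effort 18, value 107
- Q6+Q4: time 4, effort 13, value 92
- Q7+Q6: time 9, effort 10, value 67
Best: 107 marks.

107 marks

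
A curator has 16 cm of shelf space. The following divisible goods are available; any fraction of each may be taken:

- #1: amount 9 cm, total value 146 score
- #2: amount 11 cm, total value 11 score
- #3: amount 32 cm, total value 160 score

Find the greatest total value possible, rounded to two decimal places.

Take in order of value per unit:
- #1 (146/9 per unit): all 9 → value 146, running total 146.00
- #3 (160/32 per unit): 7 of 32 → value 7×160/32 = 35.0000, running total 181.00
Total 181.00.

181.00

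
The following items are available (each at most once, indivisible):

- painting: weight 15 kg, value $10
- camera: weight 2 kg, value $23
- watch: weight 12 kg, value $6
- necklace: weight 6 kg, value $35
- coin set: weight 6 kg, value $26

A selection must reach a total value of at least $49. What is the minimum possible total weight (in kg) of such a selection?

8

Subsets with value ≥ 49, sorted by total weight:
- camera+necklace: weight 8, value 58
- camera+coin set: weight 8, value 49
Minimum weight: 8 kg.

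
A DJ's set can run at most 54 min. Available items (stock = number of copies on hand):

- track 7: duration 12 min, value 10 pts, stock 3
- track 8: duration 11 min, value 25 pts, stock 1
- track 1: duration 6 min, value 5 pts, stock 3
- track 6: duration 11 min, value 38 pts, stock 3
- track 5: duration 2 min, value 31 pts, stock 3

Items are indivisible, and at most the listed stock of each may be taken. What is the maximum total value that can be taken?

Top feasible selections:
- 1×track 8 + 3×track 6 + 3×track 5: duration 50, value 232
- 2×track 1 + 3×track 6 + 3×track 5: duration 51, value 217
Best: 232 pts.

232 pts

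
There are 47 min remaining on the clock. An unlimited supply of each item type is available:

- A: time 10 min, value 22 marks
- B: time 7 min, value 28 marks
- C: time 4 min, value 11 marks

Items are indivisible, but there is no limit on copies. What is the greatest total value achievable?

179 marks

Best value-per-unit is B at 28/7; filling with it alone gives 6×28 = 168.
Optimal mix: 6×B + 1×C → time 46, value 179.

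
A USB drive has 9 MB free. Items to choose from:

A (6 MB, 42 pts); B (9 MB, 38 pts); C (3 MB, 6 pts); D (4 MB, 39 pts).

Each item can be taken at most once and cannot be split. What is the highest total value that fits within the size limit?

Check high-value combinations within 9 MB:
- A+C: size 6+3=9, value 42+6=48
- C+D: size 3+4=7, value 6+39=45
- A: size 6, value 42
- D: size 4, value 39
- B: size 9, value 38
Best: 48 pts.

48 pts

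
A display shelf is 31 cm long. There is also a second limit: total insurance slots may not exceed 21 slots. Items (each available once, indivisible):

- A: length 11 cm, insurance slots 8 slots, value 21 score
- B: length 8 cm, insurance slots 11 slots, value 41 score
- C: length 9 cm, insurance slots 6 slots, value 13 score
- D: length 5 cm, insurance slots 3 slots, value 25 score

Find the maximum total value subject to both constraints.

79 score

Feasible sets respecting both limits:
- B+C+D: length 22, insurance slots 20, value 79
- B+D: length 13, insurance slots 14, value 66
- A+B: length 19, insurance slots 19, value 62
- A+C+D: length 25, insurance slots 17, value 59
Best: 79 score.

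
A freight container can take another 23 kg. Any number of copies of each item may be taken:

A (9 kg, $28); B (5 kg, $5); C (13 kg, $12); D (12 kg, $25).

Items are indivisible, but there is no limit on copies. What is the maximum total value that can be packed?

Best value-per-unit is A at 28/9; filling with it alone gives 2×28 = 56.
Optimal mix: 2×A + 1×B → weight 23, value 61.

$61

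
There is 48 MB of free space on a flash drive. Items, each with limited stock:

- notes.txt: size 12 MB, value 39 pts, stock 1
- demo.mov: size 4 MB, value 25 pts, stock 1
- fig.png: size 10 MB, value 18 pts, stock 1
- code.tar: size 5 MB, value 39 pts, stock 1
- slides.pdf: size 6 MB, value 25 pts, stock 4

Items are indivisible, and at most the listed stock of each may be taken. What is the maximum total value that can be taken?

203 pts

Top feasible selections:
- 1×notes.txt + 1×demo.mov + 1×code.tar + 4×slides.pdf: size 45, value 203
- 1×demo.mov + 1×fig.png + 1×code.tar + 4×slides.pdf: size 43, value 182
Best: 203 pts.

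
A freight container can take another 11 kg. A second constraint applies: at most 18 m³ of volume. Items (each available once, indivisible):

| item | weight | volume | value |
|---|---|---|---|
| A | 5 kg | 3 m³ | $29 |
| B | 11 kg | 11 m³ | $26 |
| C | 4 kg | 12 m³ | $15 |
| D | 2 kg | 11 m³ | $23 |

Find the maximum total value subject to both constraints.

Feasible sets respecting both limits:
- A+D: weight 7, volume 14, value 52
- A+C: weight 9, volume 15, value 44
- A: weight 5, volume 3, value 29
Best: $52.

$52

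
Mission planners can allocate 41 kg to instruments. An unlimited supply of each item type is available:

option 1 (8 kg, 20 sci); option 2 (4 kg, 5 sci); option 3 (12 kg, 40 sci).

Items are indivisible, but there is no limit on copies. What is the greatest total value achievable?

Best value-per-unit is option 3 at 40/12; filling with it alone gives 3×40 = 120.
Optimal mix: 1×option 2 + 3×option 3 → mass 40, value 125.

125 sci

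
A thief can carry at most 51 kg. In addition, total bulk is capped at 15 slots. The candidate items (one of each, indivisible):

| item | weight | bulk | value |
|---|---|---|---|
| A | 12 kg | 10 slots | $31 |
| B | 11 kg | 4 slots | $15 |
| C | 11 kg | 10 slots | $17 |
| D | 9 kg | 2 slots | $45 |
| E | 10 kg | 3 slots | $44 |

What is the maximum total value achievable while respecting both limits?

$120

Feasible sets respecting both limits:
- A+D+E: weight 31, bulk 15, value 120
- C+D+E: weight 30, bulk 15, value 106
- B+D+E: weight 30, bulk 9, value 104
- D+E: weight 19, bulk 5, value 89
Best: $120.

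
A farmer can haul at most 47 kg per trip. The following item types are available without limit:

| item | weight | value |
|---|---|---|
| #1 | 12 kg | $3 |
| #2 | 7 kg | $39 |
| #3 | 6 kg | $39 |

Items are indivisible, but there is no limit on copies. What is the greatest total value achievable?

Best value-per-unit is #3 at 39/6; filling with it alone gives 7×39 = 273.
Optimal mix: 5×#2 + 2×#3 → weight 47, value 273.

$273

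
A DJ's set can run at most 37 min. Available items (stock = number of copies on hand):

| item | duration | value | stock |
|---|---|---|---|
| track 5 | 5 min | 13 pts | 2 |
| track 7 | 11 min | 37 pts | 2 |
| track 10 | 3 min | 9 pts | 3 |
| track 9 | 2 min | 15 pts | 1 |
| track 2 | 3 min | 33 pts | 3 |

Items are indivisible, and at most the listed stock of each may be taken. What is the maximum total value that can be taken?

Best selections within duration 37 and stock limits:
- 2×track 7 + 1×track 10 + 1×track 9 + 3×track 2: duration 36, value 197
- 1×track 5 + 1×track 7 + 3×track 10 + 1×track 9 + 3×track 2: duration 36, value 191
- 2×track 7 + 2×track 10 + 3×track 2: duration 37, value 191
- 2×track 7 + 1×track 9 + 3×track 2: duration 33, value 188
Best: 197 pts.

197 pts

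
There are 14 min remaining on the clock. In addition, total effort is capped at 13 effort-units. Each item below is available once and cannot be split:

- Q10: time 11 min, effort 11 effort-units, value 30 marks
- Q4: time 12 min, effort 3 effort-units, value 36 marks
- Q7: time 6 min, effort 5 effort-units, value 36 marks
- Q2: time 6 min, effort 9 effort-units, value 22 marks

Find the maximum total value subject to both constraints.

Feasible sets respecting both limits:
- Q4: time 12, effort 3, value 36
- Q7: time 6, effort 5, value 36
- Q10: time 11, effort 11, value 30
Best: 36 marks.

36 marks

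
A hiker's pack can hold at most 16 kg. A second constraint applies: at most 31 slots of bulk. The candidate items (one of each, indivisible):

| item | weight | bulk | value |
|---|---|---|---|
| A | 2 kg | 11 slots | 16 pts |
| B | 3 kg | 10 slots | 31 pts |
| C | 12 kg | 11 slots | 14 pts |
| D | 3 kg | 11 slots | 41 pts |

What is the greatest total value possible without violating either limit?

72 pts

Feasible sets respecting both limits:
- B+D: weight 6, bulk 21, value 72
- A+D: weight 5, bulk 22, value 57
- C+D: weight 15, bulk 22, value 55
- A+B: weight 5, bulk 21, value 47
Best: 72 pts.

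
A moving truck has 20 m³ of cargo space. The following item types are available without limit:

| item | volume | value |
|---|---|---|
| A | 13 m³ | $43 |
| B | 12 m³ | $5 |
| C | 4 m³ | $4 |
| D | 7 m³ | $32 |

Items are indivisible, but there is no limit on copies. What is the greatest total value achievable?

$75

Best value-per-unit is D at 32/7; filling with it alone gives 2×32 = 64.
Optimal mix: 1×A + 1×D → volume 20, value 75.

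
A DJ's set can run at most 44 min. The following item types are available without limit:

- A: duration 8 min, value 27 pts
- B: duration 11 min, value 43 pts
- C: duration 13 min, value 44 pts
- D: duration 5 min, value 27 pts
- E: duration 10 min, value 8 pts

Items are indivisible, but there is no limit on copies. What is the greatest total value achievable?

Best value-per-unit is D at 27/5; filling with it alone gives 8×27 = 216.
Optimal mix: 1×A + 7×D → duration 43, value 216.

216 pts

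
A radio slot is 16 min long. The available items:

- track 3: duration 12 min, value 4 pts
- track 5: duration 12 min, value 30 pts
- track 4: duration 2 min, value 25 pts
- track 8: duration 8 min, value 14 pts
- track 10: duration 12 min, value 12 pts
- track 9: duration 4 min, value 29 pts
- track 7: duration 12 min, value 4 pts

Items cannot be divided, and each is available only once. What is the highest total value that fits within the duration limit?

Check high-value combinations within 16 min:
- track 4+track 8+track 9: duration 2+8+4=14, value 25+14+29=68
- track 5+track 9: duration 12+4=16, value 30+29=59
- track 5+track 4: duration 12+2=14, value 30+25=55
- track 4+track 9: duration 2+4=6, value 25+29=54
- track 8+track 9: duration 8+4=12, value 14+29=43
Best: 68 pts.

68 pts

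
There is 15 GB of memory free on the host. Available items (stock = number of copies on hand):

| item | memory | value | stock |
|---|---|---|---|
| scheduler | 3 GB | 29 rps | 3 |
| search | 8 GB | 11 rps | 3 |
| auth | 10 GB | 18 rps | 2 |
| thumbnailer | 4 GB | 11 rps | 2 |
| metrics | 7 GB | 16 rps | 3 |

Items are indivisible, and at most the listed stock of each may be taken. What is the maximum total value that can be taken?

98 rps

Top feasible selections:
- 3×scheduler + 1×thumbnailer: memory 13, value 98
- 3×scheduler: memory 9, value 87
- 2×scheduler + 2×thumbnailer: memory 14, value 80
Best: 98 rps.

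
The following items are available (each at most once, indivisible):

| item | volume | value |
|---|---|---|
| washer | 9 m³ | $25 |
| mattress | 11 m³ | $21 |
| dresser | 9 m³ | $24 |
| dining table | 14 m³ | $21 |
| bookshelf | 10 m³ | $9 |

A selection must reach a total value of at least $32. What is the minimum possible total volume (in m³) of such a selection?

Subsets with value ≥ 32, sorted by total volume:
- washer+dresser: volume 18, value 49
- washer+bookshelf: volume 19, value 34
- dresser+bookshelf: volume 19, value 33
Minimum volume: 18 m³.

18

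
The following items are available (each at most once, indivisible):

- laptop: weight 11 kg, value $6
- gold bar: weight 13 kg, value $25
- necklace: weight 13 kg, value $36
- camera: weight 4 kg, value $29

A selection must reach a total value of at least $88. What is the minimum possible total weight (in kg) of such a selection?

30

Subsets with value ≥ 88, sorted by total weight:
- gold bar+necklace+camera: weight 30, value 90
- laptop+gold bar+necklace+camera: weight 41, value 96
Minimum weight: 30 kg.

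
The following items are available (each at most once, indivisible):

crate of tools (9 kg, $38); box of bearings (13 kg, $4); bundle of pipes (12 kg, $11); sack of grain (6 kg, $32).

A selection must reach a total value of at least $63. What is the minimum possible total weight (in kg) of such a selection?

15

Subsets with value ≥ 63, sorted by total weight:
- crate of tools+sack of grain: weight 15, value 70
- crate of tools+bundle of pipes+sack of grain: weight 27, value 81
Minimum weight: 15 kg.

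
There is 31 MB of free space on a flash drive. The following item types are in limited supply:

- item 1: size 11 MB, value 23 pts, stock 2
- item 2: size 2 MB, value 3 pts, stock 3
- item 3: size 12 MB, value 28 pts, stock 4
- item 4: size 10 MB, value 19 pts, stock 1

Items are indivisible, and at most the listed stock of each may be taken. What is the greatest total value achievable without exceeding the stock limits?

Best selections within size 31 and stock limits:
- 3×item 2 + 2×item 3: size 30, value 65
- 2×item 2 + 2×item 3: size 28, value 62
- 1×item 1 + 3×item 2 + 1×item 3: size 29, value 60
Best: 65 pts.

65 pts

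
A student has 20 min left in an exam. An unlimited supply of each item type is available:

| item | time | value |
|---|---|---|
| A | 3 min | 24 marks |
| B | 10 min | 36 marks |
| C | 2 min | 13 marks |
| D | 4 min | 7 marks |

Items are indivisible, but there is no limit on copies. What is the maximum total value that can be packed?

Best value-per-unit is A at 24/3; filling with it alone gives 6×24 = 144.
Optimal mix: 6×A + 1×C → time 20, value 157.

157 marks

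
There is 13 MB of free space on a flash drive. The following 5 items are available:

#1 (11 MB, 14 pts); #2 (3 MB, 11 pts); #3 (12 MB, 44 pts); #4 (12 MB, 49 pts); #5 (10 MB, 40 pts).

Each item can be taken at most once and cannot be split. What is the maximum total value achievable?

51 pts

Check high-value combinations within 13 MB:
- #2+#5: size 3+10=13, value 11+40=51
- #4: size 12, value 49
- #3: size 12, value 44
Best: 51 pts.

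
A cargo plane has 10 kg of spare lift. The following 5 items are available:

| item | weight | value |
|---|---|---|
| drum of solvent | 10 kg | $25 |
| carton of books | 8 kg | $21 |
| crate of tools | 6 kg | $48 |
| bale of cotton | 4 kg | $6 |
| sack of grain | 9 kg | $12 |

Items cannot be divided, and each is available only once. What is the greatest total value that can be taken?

$54

Check high-value combinations within 10 kg:
- crate of tools+bale of cotton: weight 6+4=10, value 48+6=54
- crate of tools: weight 6, value 48
- drum of solvent: weight 10, value 25
Best: $54.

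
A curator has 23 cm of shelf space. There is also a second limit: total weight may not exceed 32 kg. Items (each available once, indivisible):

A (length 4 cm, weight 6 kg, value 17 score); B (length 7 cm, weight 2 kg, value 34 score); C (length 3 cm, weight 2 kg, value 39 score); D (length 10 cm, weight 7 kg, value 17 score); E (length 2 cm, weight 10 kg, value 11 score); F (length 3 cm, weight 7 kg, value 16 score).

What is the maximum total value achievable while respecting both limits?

117 score

Feasible sets respecting both limits:
- A+B+C+E+F: length 19, weight 27, value 117
- A+B+C+F: length 17, weight 17, value 106
- B+C+D+F: length 23, weight 18, value 106
Best: 117 score.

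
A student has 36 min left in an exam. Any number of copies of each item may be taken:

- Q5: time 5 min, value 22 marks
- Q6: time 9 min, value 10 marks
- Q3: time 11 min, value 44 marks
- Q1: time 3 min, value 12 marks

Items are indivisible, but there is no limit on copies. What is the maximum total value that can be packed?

Best value-per-unit is Q5 at 22/5; filling with it alone gives 7×22 = 154.
Optimal mix: 6×Q5 + 2×Q1 → time 36, value 156.

156 marks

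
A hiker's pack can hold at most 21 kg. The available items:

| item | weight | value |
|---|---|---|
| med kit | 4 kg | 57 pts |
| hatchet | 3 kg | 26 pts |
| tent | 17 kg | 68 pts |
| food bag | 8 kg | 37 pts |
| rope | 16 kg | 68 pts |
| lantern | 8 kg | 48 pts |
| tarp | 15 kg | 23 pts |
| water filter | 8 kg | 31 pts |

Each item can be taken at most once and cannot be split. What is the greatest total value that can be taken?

Check high-value combinations within 21 kg:
- med kit+food bag+lantern: weight 4+8+8=20, value 57+37+48=142
- med kit+lantern+water filter: weight 4+8+8=20, value 57+48+31=136
- med kit+hatchet+lantern: weight 4+3+8=15, value 57+26+48=131
Best: 142 pts.

142 pts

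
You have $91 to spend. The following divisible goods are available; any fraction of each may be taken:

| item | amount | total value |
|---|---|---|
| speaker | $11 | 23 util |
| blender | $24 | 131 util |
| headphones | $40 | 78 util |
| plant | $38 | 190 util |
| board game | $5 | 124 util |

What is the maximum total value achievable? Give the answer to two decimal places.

Take in order of value per unit:
- board game (124/5 per unit): all 5 → value 124, running total 124.00
- blender (131/24 per unit): all 24 → value 131, running total 255.00
- plant (190/38 per unit): all 38 → value 190, running total 445.00
- speaker (23/11 per unit): all 11 → value 23, running total 468.00
- headphones (78/40 per unit): 13 of 40 → value 13×78/40 = 25.3500, running total 493.35
Total 493.35.

493.35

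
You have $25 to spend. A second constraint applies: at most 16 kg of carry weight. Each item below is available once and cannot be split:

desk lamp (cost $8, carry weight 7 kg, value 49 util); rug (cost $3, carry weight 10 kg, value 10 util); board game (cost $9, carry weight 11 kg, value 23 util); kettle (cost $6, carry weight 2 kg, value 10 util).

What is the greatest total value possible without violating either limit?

Feasible sets respecting both limits:
- desk lamp+kettle: cost 14, carry weight 9, value 59
- desk lamp: cost 8, carry weight 7, value 49
- board game+kettle: cost 15, carry weight 13, value 33
Best: 59 util.

59 util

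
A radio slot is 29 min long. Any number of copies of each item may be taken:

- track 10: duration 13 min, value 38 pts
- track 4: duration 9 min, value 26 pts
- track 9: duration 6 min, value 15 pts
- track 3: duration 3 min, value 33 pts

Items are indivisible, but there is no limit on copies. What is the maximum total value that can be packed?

Best value-per-unit is track 3 at 33/3, and filling with it alone uses duration 9×3=27. No mix of the others beats 9×33 = 297.

297 pts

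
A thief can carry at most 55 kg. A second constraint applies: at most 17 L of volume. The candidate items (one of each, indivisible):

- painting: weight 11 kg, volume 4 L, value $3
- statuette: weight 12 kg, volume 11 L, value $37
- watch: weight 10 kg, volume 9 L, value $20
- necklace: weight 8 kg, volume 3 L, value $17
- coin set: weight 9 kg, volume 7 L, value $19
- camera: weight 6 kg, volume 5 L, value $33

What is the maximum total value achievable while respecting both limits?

Feasible sets respecting both limits:
- statuette+camera: weight 18, volume 16, value 70
- watch+necklace+camera: weight 24, volume 17, value 70
- necklace+coin set+camera: weight 23, volume 15, value 69
Best: $70.

$70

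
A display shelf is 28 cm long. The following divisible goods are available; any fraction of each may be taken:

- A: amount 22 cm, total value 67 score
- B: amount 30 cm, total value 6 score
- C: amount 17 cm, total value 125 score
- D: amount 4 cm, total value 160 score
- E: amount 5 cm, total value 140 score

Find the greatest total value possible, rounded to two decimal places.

Take in order of value per unit:
- D (160/4 per unit): all 4 → value 160, running total 160.00
- E (140/5 per unit): all 5 → value 140, running total 300.00
- C (125/17 per unit): all 17 → value 125, running total 425.00
- A (67/22 per unit): 2 of 22 → value 2×67/22 = 6.0909, running total 431.09
Total 431.09.

431.09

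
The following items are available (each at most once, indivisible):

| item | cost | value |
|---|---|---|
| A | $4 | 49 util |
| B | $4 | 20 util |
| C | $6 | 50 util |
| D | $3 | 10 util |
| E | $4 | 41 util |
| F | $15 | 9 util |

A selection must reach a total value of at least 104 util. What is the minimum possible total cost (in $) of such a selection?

Subsets with value ≥ 104, sorted by total cost:
- A+B+E: cost 12, value 110
- A+C+D: cost 13, value 109
Minimum cost: 12 $.

12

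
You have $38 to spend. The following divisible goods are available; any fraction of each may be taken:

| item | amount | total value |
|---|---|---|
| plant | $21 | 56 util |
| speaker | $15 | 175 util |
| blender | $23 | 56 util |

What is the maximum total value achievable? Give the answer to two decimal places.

235.87

Take in order of value per unit:
- speaker (175/15 per unit): all 15 → value 175, running total 175.00
- plant (56/21 per unit): all 21 → value 56, running total 231.00
- blender (56/23 per unit): 2 of 23 → value 2×56/23 = 4.8696, running total 235.87
Total 235.87.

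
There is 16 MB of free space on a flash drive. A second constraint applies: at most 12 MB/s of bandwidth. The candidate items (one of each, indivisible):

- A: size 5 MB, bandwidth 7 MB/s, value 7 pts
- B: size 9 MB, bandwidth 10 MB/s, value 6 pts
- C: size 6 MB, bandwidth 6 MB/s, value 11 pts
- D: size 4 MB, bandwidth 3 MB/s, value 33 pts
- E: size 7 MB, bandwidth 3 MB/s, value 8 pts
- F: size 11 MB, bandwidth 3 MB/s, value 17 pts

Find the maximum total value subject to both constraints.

50 pts

Feasible sets respecting both limits:
- D+F: size 15, bandwidth 6, value 50
- C+D: size 10, bandwidth 9, value 44
- D+E: size 11, bandwidth 6, value 41
- A+D: size 9, bandwidth 10, value 40
Best: 50 pts.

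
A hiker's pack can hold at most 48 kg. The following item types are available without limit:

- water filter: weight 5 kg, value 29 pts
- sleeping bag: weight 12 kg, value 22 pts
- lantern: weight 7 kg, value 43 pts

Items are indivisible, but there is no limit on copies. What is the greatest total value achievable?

Best value-per-unit is lantern at 43/7; filling with it alone gives 6×43 = 258.
Optimal mix: 4×water filter + 4×lantern → weight 48, value 288.

288 pts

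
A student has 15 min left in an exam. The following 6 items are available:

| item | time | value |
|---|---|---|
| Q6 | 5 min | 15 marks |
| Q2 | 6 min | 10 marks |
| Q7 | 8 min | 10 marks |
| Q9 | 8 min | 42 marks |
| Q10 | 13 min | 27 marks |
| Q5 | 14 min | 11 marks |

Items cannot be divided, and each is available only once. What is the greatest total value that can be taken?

57 marks

This is a 0/1 knapsack; check combinations near the capacity.
- Q6+Q9: time 5+8=13, value 15+42=57
- Q2+Q9: time 6+8=14, value 10+42=52
- Q9: time 8, value 42
- Q10: time 13, value 27
- Q6+Q2: time 5+6=11, value 15+10=25
Best: 57 marks.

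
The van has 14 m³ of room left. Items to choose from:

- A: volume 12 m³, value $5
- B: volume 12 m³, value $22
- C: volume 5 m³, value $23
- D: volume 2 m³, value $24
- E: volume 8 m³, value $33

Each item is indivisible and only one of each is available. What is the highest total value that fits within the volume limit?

$57

Check high-value combinations within 14 m³:
- D+E: volume 2+8=10, value 24+33=57
- C+E: volume 5+8=13, value 23+33=56
- C+D: volume 5+2=7, value 23+24=47
- B+D: volume 12+2=14, value 22+24=46
- E: volume 8, value 33
Best: $57.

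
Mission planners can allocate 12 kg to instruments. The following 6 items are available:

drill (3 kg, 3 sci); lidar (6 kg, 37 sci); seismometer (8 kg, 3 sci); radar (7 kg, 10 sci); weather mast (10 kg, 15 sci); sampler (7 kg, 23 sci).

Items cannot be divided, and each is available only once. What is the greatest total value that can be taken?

40 sci

This is a 0/1 knapsack; check combinations near the capacity.
- drill+lidar: mass 3+6=9, value 3+37=40
- lidar: mass 6, value 37
- drill+sampler: mass 3+7=10, value 3+23=26
- sampler: mass 7, value 23
- weather mast: mass 10, value 15
Best: 40 sci.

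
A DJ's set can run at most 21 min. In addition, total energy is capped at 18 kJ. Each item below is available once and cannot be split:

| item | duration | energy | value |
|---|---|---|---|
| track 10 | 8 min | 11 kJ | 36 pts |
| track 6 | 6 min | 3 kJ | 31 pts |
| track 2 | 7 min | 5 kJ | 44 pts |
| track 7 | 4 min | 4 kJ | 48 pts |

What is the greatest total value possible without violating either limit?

Feasible sets respecting both limits:
- track 6+track 2+track 7: duration 17, energy 12, value 123
- track 10+track 6+track 7: duration 18, energy 18, value 115
- track 2+track 7: duration 11, energy 9, value 92
- track 10+track 7: duration 12, energy 15, value 84
Best: 123 pts.

123 pts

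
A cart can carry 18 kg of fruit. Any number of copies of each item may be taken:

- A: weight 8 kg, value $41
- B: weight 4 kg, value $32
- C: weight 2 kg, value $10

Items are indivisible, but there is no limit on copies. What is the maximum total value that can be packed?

$138

Best value-per-unit is B at 32/4; filling with it alone gives 4×32 = 128.
Optimal mix: 4×B + 1×C → weight 18, value 138.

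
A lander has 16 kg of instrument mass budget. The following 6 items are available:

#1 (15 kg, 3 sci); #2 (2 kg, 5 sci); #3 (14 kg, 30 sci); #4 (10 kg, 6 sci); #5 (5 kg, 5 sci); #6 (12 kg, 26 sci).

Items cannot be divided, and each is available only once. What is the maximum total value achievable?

Check high-value combinations within 16 kg:
- #2+#3: mass 2+14=16, value 5+30=35
- #2+#6: mass 2+12=14, value 5+26=31
- #3: mass 14, value 30
- #6: mass 12, value 26
Best: 35 sci.

35 sci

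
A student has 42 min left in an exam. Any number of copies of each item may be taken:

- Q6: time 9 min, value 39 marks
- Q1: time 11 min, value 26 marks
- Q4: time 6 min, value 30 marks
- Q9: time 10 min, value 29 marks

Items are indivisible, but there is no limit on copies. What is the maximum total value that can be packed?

Best value-per-unit is Q4 at 30/6, and filling with it alone uses time 7×6=42. No mix of the others beats 7×30 = 210.

210 marks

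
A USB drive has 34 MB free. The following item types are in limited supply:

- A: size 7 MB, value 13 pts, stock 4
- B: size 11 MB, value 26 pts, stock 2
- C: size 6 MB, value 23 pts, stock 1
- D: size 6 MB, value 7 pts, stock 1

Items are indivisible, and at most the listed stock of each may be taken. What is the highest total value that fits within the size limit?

Best selections within size 34 and stock limits:
- 2×B + 1×C + 1×D: size 34, value 82
- 2×B + 1×C: size 28, value 75
Best: 82 pts.

82 pts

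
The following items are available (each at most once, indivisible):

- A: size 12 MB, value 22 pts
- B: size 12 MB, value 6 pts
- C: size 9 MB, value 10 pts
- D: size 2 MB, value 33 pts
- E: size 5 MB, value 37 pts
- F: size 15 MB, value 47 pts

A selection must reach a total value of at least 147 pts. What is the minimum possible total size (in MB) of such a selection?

Subsets with value ≥ 147, sorted by total size:
- A+C+D+E+F: size 43, value 149
- A+B+C+D+E+F: size 55, value 155
Minimum size: 43 MB.

43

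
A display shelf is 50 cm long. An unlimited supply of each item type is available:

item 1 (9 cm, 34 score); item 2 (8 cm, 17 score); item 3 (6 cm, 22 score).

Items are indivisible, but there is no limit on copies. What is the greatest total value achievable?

180 score

Best value-per-unit is item 1 at 34/9; filling with it alone gives 5×34 = 170.
Optimal mix: 4×item 1 + 2×item 3 → length 48, value 180.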